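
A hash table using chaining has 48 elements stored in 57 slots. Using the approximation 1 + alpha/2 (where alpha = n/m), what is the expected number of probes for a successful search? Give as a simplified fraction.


Load factor alpha = n/m = 48/57
Expected probes = 1 + alpha/2 = 1 + 48/(2*57)
= 1 + 48/114
= 114/114 + 48/114
= 162/114
Simplify: 27/19


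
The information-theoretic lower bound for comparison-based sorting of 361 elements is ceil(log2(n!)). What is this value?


A binary decision tree of height h has at most 2^h leaves and needs at least n! of them, so h >= ceil(log2(n!)).
361! is far too large to multiply out, so use Stirling's series:
  ln(n!) ~ n ln n - n + (1/2) ln(2 pi n) + 1/(12n)  (error below 1/(360 n^3), negligible here)
  ln(361) = 5.8888780
  n ln n = 361 * 5.8888780 = 2125.8850
  (1/2) ln(2 pi * 361) = (1/2) ln(2268.2299) = 3.8634
  1/(12*361) = 0.0002
  ln(361!) ~ 2125.8850 - 361 + 3.8634 + 0.0002 = 1768.7486
Convert to base 2: log2(361!) = 1768.7486 / ln 2 = 1768.7486 / 0.69314718 = 2551.7648
ceil(2551.7648) = 2552


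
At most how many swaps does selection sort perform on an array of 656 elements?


Each of the 655 passes places one element in its final position.
Pass 1: swap minimum into position 0
Pass 2: swap minimum of remaining into position 1
...
Pass 655: last two elements, one swap
Maximum swaps = 656 - 1 = 655


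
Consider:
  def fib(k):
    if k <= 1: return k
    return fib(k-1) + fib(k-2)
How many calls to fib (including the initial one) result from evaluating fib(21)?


Let C(m) = total calls to evaluate fib(m). Then C(0)=C(1)=1, and
C(m) = 1 + C(m-1) + C(m-2) for m >= 2.
Build the table (each entry = 1 + previous two):
  C(0) = 1
  C(1) = 1
  C(2) = 1 + 1 + 1 = 3
  C(3) = 1 + 3 + 1 = 5
  C(4) = 1 + 5 + 3 = 9
  C(5) = 1 + 9 + 5 = 15
  C(6) = 1 + 15 + 9 = 25
  C(7) = 1 + 25 + 15 = 41
  C(8) = 1 + 41 + 25 = 67
  C(9) = 1 + 67 + 41 = 109
  C(10) = 1 + 109 + 67 = 177
  C(11) = 1 + 177 + 109 = 287
  C(12) = 1 + 287 + 177 = 465
  C(13) = 1 + 465 + 287 = 753
  C(14) = 1 + 753 + 465 = 1219
  C(15) = 1 + 1219 + 753 = 1973
  C(16) = 1 + 1973 + 1219 = 3193
  C(17) = 1 + 3193 + 1973 = 5167
  C(18) = 1 + 5167 + 3193 = 8361
  C(19) = 1 + 8361 + 5167 = 13529
  C(20) = 1 + 13529 + 8361 = 21891
  C(21) = 1 + 21891 + 13529 = 35421
Total calls for fib(21) = 35421


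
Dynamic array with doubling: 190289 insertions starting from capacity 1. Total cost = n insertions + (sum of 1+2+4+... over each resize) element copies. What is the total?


n = 190289
Insertion costs: 190289
Resizes copy 1, 2, 4, ... up to the largest power of 2 that is <= n-1 = 190288, i.e. 131072.
Copy costs = 1 + 2 + 4 + 8 + 16 + 32 + 64 + 128 + 256 + 512 + 1024 + 2048 + 4096 + 8192 + 16384 + 32768 + 65536 + 131072 = 262143
Total = 190289 + 262143 = 452432


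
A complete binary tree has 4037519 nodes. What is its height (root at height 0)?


In a complete binary tree, level k holds nodes 2^k .. 2^(k+1)-1 (1-indexed).
Height = floor(log2(n)) = floor(log2(4037519)) = 21
Check: 2^21 = 2097152 <= 4037519 < 4194304 = 2^22


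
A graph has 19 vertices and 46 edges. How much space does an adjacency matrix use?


Adjacency matrix: V x V grid of entries
Space = V^2 = 19^2 = 19 * 19 = 361


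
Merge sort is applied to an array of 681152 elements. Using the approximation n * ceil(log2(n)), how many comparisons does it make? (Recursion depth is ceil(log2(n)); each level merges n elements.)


Merge sort divides the array into halves recursively.
Number of levels = ceil(log2(681152)) = 20
At each level, approximately n = 681152 comparisons are needed for merging.
Total comparisons ~ n * ceil(log2(n)) = 681152 * 20 = 13623040


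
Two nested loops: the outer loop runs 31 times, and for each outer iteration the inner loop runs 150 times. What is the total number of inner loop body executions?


Outer loop: 31 iterations
Inner loop: 150 iterations per outer iteration
Total = 31 * 150 = 4650


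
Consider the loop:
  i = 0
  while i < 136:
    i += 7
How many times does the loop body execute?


Starting at i = 0, each iteration adds 7.
Iterations until i >= 136:
  Iteration 1: i = 0 -> i = 7
  Iteration 2: i = 7 -> i = 14
  Iteration 3: i = 14 -> i = 21
  Iteration 4: i = 21 -> i = 28
  Iteration 5: i = 28 -> i = 35
  Iteration 6: i = 35 -> i = 42
  Iteration 7: i = 42 -> i = 49
  Iteration 8: i = 49 -> i = 56
  ... continuing ...
Total iterations = ceil(136/7) = 20


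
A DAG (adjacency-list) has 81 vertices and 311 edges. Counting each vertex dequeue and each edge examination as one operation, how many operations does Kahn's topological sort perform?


V = 81 (vertex processing)
E = 311 (edge processing)
V + E = 81 + 311 = 392


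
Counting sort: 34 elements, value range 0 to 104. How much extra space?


n = 34 (output array)
k = 105 (count array for 105 distinct values)
Extra space = 34 + 105 = 139


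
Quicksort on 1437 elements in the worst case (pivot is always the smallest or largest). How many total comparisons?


In the worst case, each partition step picks the worst pivot:
  Partition 1: 1436 comparisons (n-1 elements to compare)
  Partition 2: 1435 comparisons
  Partition 3: 1434 comparisons
  Partition 4: 1433 comparisons
  Partition 5: 1432 comparisons
  ...
  Last partition: 0 comparisons
Total = (n-1) + (n-2) + ... + 1 + 0 = n*(n-1)/2
= 1437*1436/2 = 1031766


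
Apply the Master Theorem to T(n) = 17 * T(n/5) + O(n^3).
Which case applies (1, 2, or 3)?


The Master Theorem: T(n) = a*T(n/b) + O(n^c)
  a = 17, b = 5, c = 3
log_b(a) = log_5(17) ~ 1.76
Compare b^c with a: 5^3 = 125 > 17, so c > log_b(a).
Since c > log_b(a), Case 3 applies.
T(n) = O(n^3)
Master Theorem case = 3


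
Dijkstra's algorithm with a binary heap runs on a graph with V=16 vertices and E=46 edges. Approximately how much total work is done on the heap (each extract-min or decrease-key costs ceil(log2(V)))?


Dijkstra with a binary heap: each vertex is extracted once, each edge may relax once.
Each heap operation costs O(log V).
V + E = 16 + 46 = 62
ceil(log2(16)) = 4 (since 2^3 = 8 < 16 <= 16 = 2^4)
Total heap work = (V+E) * ceil(log2(V)) = 62 * 4 = 248


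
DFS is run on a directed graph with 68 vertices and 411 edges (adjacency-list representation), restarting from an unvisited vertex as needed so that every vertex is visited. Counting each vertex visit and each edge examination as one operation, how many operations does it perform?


A full DFS traversal processes each vertex exactly once (push/pop on stack).
Each directed edge is examined once.
V = 68, E = 411
V + E = 479


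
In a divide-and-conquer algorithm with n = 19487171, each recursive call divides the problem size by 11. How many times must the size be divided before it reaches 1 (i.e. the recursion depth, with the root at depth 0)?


Number of divisions = log_11(19487171)
Sizes: 19487171 -> 1771561 -> 161051 -> 14641 -> 1331 -> 121 -> 11 -> 1 (7 divisions)
Recursion depth = 7


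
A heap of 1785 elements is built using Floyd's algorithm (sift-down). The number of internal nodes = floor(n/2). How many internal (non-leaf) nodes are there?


Leaf nodes occupy roughly half the array.
Sift-down is called for each internal node, starting from the last one.
Internal nodes = floor(n/2) = floor(1785/2) = 892


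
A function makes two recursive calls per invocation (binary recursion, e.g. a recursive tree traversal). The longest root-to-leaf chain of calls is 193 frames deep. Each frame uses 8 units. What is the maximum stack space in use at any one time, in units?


Binary recursion: the two calls run one after the other, so only one root-to-leaf chain of frames is on the stack at a time.
Maximum depth (longest chain) = 193 frames
Each frame = 8 units
Max stack space = 193 * 8 = 1544


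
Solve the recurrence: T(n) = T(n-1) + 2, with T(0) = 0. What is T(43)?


Unrolling the recurrence:
T(43) = T(42) + 2
       = T(41) + 2 + 2
       = T(40) + 2*3
       ...
       = T(0) + 2*43
       = 0 + 86 = 86


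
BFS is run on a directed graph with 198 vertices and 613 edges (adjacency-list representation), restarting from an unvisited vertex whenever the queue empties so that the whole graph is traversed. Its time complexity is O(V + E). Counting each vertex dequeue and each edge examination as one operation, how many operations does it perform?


A full BFS traversal dequeues each vertex exactly once and examines each directed edge exactly once.
V = 198 (vertex processing cost)
E = 613 (edge examination cost)
Total operations proportional to V + E = 198 + 613 = 811


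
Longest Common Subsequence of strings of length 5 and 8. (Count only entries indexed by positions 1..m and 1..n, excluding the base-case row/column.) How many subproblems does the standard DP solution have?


DP table indexed by positions in both strings.
First string: 5 positions
Second string: 8 positions
Total = 5 * 8 = 40


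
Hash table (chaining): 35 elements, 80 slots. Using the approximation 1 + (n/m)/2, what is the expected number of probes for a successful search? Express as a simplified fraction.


Computing expected probes:
alpha = 35/80
= 1 + alpha/2
= 1 + 35/(2*80)
= (2*80 + 35) / (2*80)
= 195/160 = 39/32


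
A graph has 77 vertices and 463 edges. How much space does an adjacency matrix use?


Adjacency matrix: V x V grid of entries
Space = V^2 = 77^2 = 77 * 77 = 5929


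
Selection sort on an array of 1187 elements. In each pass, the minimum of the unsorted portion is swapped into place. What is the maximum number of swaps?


Selection sort performs one swap per pass:
  Pass 1: find min in positions 0 to 1186, swap with position 0
  Pass 2: find min in positions 1 to 1186, swap with position 1
  Pass 3: find min in positions 2 to 1186, swap with position 2
  Pass 4: find min in positions 3 to 1186, swap with position 3
  Pass 5: find min in positions 4 to 1186, swap with position 4
  ... (1181 more passes)
Total passes (and swaps) = n - 1 = 1187 - 1 = 1186


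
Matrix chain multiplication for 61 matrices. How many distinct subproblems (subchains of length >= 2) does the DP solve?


Subproblems are indexed by (i, j) where i < j.
Number of such pairs = n*(n-1)/2
= 61 * 60 / 2
= 1830


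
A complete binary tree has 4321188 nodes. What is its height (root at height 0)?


In a complete binary tree, level k holds nodes 2^k .. 2^(k+1)-1 (1-indexed).
Height = floor(log2(n)) = floor(log2(4321188)) = 22
Check: 2^22 = 4194304 <= 4321188 < 8388608 = 2^23


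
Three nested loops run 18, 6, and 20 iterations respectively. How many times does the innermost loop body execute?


Loop 1 (outermost): 18 iterations
Loop 2 (middle): 6 iterations per outer
Loop 3 (innermost): 20 iterations per middle
Total = 18 * 6 * 20 = 2160


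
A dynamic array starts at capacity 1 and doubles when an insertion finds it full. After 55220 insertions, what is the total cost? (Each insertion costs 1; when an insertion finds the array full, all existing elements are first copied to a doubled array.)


Insertion cost: 55220 (one per element)
Resizes occur just before inserting elements 2, 3, 5, 9, ...
Elements copied at each resize: 1 + 2 + 4 + 8 + 16 + 32 + 64 + 128 + 256 + 512 + 1024 + 2048 + 4096 + 8192 + 16384 + 32768
Sum of copies = 65535 (geometric series: 2^k - 1)
Total = 55220 + 65535 = 120755


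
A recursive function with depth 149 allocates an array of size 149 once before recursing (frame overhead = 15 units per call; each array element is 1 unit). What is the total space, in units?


Array allocation: 149 units (allocated once)
Stack frames: 149 deep * 15 per frame = 2235 units
Total = 149 + 2235 = 2384


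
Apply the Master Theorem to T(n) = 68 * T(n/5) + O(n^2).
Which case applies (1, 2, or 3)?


The Master Theorem: T(n) = a*T(n/b) + O(n^c)
  a = 68, b = 5, c = 2
log_b(a) = log_5(68) ~ 2.622
Compare b^c with a: 5^2 = 25 < 68, so c < log_b(a).
Since c < log_b(a), Case 1 applies.
T(n) = O(n^(log_5 68)) ~ O(n^2.622)
Master Theorem case = 1


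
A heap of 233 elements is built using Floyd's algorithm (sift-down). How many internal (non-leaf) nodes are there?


Leaf nodes occupy roughly half the array.
Sift-down is called for each internal node, starting from the last one.
Internal nodes = floor(n/2) = floor(233/2) = 116


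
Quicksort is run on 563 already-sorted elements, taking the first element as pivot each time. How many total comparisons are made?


Sum of comparisons per partition:
562 + 561 + ... + 1 + 0
= 563 * (563 - 1) / 2
= 563 * 562 / 2
= 158203


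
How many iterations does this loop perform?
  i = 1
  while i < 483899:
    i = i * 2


The loop variable doubles each iteration:
i = 1 -> 2 -> 4 -> 8 -> 16 -> 32 -> 64 -> 128 -> 256 -> 512 -> 1024 -> 2048 -> 4096 -> 8192 -> 16384 -> 32768 -> 65536 -> 131072 -> 262144 -> 524288 (stop, 524288 >= 483899)
Number of doublings = ceil(log2(483899)) = 19


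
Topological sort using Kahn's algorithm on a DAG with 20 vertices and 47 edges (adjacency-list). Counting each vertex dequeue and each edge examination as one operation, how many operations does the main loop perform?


Kahn's algorithm:
  1. Compute in-degrees: O(V + E)
  2. Process queue: each vertex dequeued once (O(V))
     each edge examined once (O(E))
Total = V + E = 20 + 47 = 67


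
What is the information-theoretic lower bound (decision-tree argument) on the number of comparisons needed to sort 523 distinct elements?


A binary decision tree of height h has at most 2^h leaves and needs at least n! of them, so h >= ceil(log2(n!)).
523! is far too large to multiply out, so use Stirling's series:
  ln(n!) ~ n ln n - n + (1/2) ln(2 pi n) + 1/(12n)  (error below 1/(360 n^3), negligible here)
  ln(523) = 6.2595815
  n ln n = 523 * 6.2595815 = 3273.7611
  (1/2) ln(2 pi * 523) = (1/2) ln(3286.1059) = 4.0487
  1/(12*523) = 0.0002
  ln(523!) ~ 3273.7611 - 523 + 4.0487 + 0.0002 = 2754.8100
Convert to base 2: log2(523!) = 2754.8100 / ln 2 = 2754.8100 / 0.69314718 = 3974.3507
ceil(3974.3507) = 3975


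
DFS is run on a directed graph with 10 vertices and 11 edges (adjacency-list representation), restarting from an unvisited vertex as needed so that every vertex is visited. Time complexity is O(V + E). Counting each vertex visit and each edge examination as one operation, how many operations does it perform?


A full DFS traversal processes each vertex exactly once (push/pop on stack).
Each directed edge is examined once.
V = 10, E = 11
V + E = 21


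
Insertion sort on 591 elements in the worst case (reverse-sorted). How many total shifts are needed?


In the worst case (reverse-sorted), each element shifts past all previous:
  Element 1: 1 shifts
  Element 2: 2 shifts
  Element 3: 3 shifts
  Element 4: 4 shifts
  Element 5: 5 shifts
  ...
  Element 590: 590 shifts
Total = 1 + 2 + ... + 590
= 591*(591-1)/2 = 174345


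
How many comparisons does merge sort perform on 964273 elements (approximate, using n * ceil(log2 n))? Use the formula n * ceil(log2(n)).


Recursion depth: ceil(log2(964273)) = 20
Each recursion level merges n = 964273 elements
Total = 964273 * 20 = 19285460


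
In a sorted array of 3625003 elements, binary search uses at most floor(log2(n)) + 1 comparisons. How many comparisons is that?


Halving sequence: 3625003 -> 1812501 -> 906250 -> 453125 -> 226562 -> 113281 -> 56640 -> 28320 -> 14160 -> 7080 -> 3540 -> 1770 -> 885 -> 442 -> 221 -> 110 -> 55 -> 27 -> 13 -> 6 -> 3 -> 1
Number of halvings = 21
Max comparisons = 21 + 1 = 22


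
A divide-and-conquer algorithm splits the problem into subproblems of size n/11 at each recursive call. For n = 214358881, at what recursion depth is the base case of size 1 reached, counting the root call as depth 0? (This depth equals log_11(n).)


At each depth, the problem size is divided by 11:
  Depth 0: problem size = 214358881
  Depth 1: problem size = 19487171
  Depth 2: problem size = 1771561
  Depth 3: problem size = 161051
  Depth 4: problem size = 14641
  Depth 5: problem size = 1331
  Depth 6: problem size = 121
  Depth 7: problem size = 11
  Depth 8: problem size = 1 (base case)
The base case is reached at depth log_11(214358881) = 8 (the tree has 9 levels counting depth 0, but the depth asked for is 8).
Recursion depth = 8


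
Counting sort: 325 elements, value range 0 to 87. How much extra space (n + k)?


n = 325 (output array)
k = 88 (count array for 88 distinct values)
Extra space = 325 + 88 = 413


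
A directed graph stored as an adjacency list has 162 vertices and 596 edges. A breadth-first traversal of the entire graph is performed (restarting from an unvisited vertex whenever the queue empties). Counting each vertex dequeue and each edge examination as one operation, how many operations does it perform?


A full BFS traversal dequeues each vertex once and examines each edge once.
Vertex visits: 162
Edge visits: 596
V + E = 162 + 596 = 758


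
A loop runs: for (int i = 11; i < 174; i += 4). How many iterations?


Loop starts at i = 11, increments by 4, stops when i >= 174.
Number of iterations = ceil((174 - 11) / 4)
= ceil(163 / 4)
= 41


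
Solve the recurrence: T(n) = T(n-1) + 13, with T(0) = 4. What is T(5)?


Unrolling the recurrence:
T(5) = T(4) + 13
       = T(3) + 13 + 13
       = T(2) + 13*3
       ...
       = T(0) + 13*5
       = 4 + 65 = 69


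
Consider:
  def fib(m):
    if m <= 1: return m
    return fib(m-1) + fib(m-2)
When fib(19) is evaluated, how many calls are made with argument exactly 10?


Let N(m) = number of times fib(m) is called while evaluating fib(19).
N(19) = 1 (the initial call).
N(18) = 1 (only fib(19) calls it).
For 1 <= m <= 17: fib(m) is called by fib(m+1) and fib(m+2), so
  N(m) = N(m+1) + N(m+2).
fib(0) is called only by fib(2), so N(0) = N(2).
Walk down from m=19:
  N(19)=1, N(18)=1, N(17)=2, N(16)=3, N(15)=5, N(14)=8, N(13)=13, N(12)=21, N(11)=34, N(10)=55
N(10) = 55


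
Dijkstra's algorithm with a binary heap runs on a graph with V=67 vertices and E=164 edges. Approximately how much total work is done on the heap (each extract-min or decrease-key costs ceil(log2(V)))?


Dijkstra with a binary heap: each vertex is extracted once, each edge may relax once.
Each heap operation costs O(log V).
V + E = 67 + 164 = 231
ceil(log2(67)) = 7 (since 2^6 = 64 < 67 <= 128 = 2^7)
Total heap work = (V+E) * ceil(log2(V)) = 231 * 7 = 1617


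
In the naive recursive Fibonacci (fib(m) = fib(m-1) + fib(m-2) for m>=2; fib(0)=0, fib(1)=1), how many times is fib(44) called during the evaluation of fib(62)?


Let N(m) = number of times fib(m) is called while evaluating fib(62).
N(62) = 1 (the initial call).
N(61) = 1 (only fib(62) calls it).
For 1 <= m <= 60: fib(m) is called by fib(m+1) and fib(m+2), so
  N(m) = N(m+1) + N(m+2).
fib(0) is called only by fib(2), so N(0) = N(2).
Walk down from m=62:
  N(62)=1, N(61)=1, N(60)=2, N(59)=3, N(58)=5, N(57)=8, N(56)=13, N(55)=21, N(54)=34, N(53)=55, N(52)=89, N(51)=144, N(50)=233, N(49)=377, N(48)=610, N(47)=987, N(46)=1597, N(45)=2584, N(44)=4181
N(44) = 4181


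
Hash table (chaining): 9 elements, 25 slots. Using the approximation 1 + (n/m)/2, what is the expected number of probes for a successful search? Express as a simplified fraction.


Computing expected probes:
alpha = 9/25
= 1 + alpha/2
= 1 + 9/(2*25)
= (2*25 + 9) / (2*25)
= 59/50


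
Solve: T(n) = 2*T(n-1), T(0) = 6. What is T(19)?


Unrolling:
T(19) = 2*T(18) = 2^2*T(17) = ... = 2^19*T(0)
= 2^19 * 6
= 524288 * 6 = 3145728


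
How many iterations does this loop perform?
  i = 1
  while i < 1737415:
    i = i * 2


The loop variable doubles each iteration:
i = 1 -> 2 -> 4 -> 8 -> 16 -> 32 -> 64 -> 128 -> 256 -> 512 -> 1024 -> 2048 -> 4096 -> 8192 -> 16384 -> 32768 -> 65536 -> 131072 -> 262144 -> 524288 -> 1048576 -> 2097152 (stop, 2097152 >= 1737415)
Number of doublings = ceil(log2(1737415)) = 21


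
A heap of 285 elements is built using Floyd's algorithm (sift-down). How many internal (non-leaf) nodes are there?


Leaf nodes occupy roughly half the array.
Sift-down is called for each internal node, starting from the last one.
Internal nodes = floor(n/2) = floor(285/2) = 142


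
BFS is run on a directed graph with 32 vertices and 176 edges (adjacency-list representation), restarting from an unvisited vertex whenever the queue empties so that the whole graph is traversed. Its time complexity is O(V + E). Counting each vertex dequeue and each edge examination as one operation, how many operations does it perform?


A full BFS traversal dequeues each vertex exactly once and examines each directed edge exactly once.
V = 32 (vertex processing cost)
E = 176 (edge examination cost)
Total operations proportional to V + E = 32 + 176 = 208


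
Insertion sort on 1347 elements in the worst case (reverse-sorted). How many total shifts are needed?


In the worst case (reverse-sorted), each element shifts past all previous:
  Element 1: 1 shifts
  Element 2: 2 shifts
  Element 3: 3 shifts
  Element 4: 4 shifts
  Element 5: 5 shifts
  ...
  Element 1346: 1346 shifts
Total = 1 + 2 + ... + 1346
= 1347*(1347-1)/2 = 906531


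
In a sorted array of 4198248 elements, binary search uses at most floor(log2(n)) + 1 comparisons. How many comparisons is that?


Halving sequence: 4198248 -> 2099124 -> 1049562 -> 524781 -> 262390 -> 131195 -> 65597 -> 32798 -> 16399 -> 8199 -> 4099 -> 2049 -> 1024 -> 512 -> 256 -> 128 -> 64 -> 32 -> 16 -> 8 -> 4 -> 2 -> 1
Number of halvings = 22
Max comparisons = 22 + 1 = 23


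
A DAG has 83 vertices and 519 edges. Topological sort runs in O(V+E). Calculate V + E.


V = 83 (vertex processing)
E = 519 (edge processing)
V + E = 83 + 519 = 602


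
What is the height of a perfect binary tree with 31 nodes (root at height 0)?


A perfect binary tree with 31 nodes:
  31 = 2^5 - 1
  Levels: 0, 1, ..., 4
  Height = 4


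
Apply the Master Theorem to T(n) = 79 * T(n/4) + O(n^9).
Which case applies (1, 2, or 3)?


The Master Theorem: T(n) = a*T(n/b) + O(n^c)
  a = 79, b = 4, c = 9
log_b(a) = log_4(79) ~ 3.152
Compare b^c with a: 4^9 = 262144 > 79, so c > log_b(a).
Since c > log_b(a), Case 3 applies.
T(n) = O(n^9)
Master Theorem case = 3


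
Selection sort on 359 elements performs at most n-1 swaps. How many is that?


Each of the 358 passes places one element in its final position.
Pass 1: swap minimum into position 0
Pass 2: swap minimum of remaining into position 1
...
Pass 358: last two elements, one swap
Maximum swaps = 359 - 1 = 358


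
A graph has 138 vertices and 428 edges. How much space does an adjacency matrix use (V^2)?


Adjacency matrix: V x V grid of entries
Space = V^2 = 138^2 = 138 * 138 = 19044


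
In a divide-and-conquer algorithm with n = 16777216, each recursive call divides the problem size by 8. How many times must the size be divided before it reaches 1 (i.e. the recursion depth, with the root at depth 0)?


Number of divisions = log_8(16777216)
Sizes: 16777216 -> 2097152 -> 262144 -> 32768 -> 4096 -> 512 -> 64 -> 8 -> 1 (8 divisions)
Recursion depth = 8


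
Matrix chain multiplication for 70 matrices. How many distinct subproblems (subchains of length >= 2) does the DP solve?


Subproblems are indexed by (i, j) where i < j.
Number of such pairs = n*(n-1)/2
= 70 * 69 / 2
= 2415


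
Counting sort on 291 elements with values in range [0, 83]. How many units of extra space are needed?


Output array size: 291 (to store sorted result)
Count array size: 84 (one slot per possible value, range 0 to 83)
Total extra space = 291 + 84 = 375


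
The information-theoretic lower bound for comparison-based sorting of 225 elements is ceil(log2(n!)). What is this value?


A binary decision tree of height h has at most 2^h leaves and needs at least n! of them, so h >= ceil(log2(n!)).
225! is far too large to multiply out, so use Stirling's series:
  ln(n!) ~ n ln n - n + (1/2) ln(2 pi n) + 1/(12n)  (error below 1/(360 n^3), negligible here)
  ln(225) = 5.4161004
  n ln n = 225 * 5.4161004 = 1218.6226
  (1/2) ln(2 pi * 225) = (1/2) ln(1413.7167) = 3.6270
  1/(12*225) = 0.0004
  ln(225!) ~ 1218.6226 - 225 + 3.6270 + 0.0004 = 997.2500
Convert to base 2: log2(225!) = 997.2500 / ln 2 = 997.2500 / 0.69314718 = 1438.7276
ceil(1438.7276) = 1439


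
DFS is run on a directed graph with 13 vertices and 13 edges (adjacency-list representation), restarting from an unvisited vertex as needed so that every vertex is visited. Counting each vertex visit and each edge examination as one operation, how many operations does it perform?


A full DFS traversal processes each vertex exactly once (push/pop on stack).
Each directed edge is examined once.
V = 13, E = 13
V + E = 26


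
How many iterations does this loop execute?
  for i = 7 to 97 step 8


The loop variable i takes values starting at 7 and increments by 8 each iteration.
Sequence: i = 7, 15, 23, 31, 39, 47, 55, 63, 71, ...
The upper bound 97 is inclusive, so the count is floor((last - first) / step) + 1:
floor((97 - 7) / 8) + 1 = floor(90/8) + 1 = 11 + 1 = 12


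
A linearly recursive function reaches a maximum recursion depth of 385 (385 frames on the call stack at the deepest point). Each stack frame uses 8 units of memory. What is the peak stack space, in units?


Maximum recursion depth = 385 frames
Memory per frame = 8 units
Total stack space = depth * frame_size
= 385 * 8 = 3080


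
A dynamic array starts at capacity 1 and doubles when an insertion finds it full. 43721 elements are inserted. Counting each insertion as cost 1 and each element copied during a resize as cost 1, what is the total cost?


n = 43721
Insertion costs: 43721
Resizes copy 1, 2, 4, ... up to the largest power of 2 that is <= n-1 = 43720, i.e. 32768.
Copy costs = 1 + 2 + 4 + 8 + 16 + 32 + 64 + 128 + 256 + 512 + 1024 + 2048 + 4096 + 8192 + 16384 + 32768 = 65535
Total = 43721 + 65535 = 109256


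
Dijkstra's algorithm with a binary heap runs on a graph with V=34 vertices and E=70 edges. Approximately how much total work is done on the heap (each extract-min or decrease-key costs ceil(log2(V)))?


Dijkstra with a binary heap: each vertex is extracted once, each edge may relax once.
Each heap operation costs O(log V).
V + E = 34 + 70 = 104
ceil(log2(34)) = 6 (since 2^5 = 32 < 34 <= 64 = 2^6)
Total heap work = (V+E) * ceil(log2(V)) = 104 * 6 = 624


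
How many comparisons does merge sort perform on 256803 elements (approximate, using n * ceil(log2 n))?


Recursion depth: ceil(log2(256803)) = 18
Each recursion level merges n = 256803 elements
Total = 256803 * 18 = 4622454


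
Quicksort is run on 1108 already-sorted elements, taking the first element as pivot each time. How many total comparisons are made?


Sum of comparisons per partition:
1107 + 1106 + ... + 1 + 0
= 1108 * (1108 - 1) / 2
= 1108 * 1107 / 2
= 613278


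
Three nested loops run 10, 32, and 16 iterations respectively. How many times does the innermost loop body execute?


Loop 1 (outermost): 10 iterations
Loop 2 (middle): 32 iterations per outer
Loop 3 (innermost): 16 iterations per middle
Total = 10 * 32 * 16 = 5120


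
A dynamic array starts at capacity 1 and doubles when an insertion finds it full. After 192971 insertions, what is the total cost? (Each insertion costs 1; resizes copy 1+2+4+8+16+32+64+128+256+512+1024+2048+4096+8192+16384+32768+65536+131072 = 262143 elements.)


Insertion cost: 192971 (one per element)
Resizes occur just before inserting elements 2, 3, 5, 9, ...
Elements copied at each resize: 1 + 2 + 4 + 8 + 16 + 32 + 64 + 128 + 256 + 512 + 1024 + 2048 + 4096 + 8192 + 16384 + 32768 + 65536 + 131072
Sum of copies = 262143 (geometric series: 2^k - 1)
Total = 192971 + 262143 = 455114


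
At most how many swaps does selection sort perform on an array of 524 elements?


Each of the 523 passes places one element in its final position.
Pass 1: swap minimum into position 0
Pass 2: swap minimum of remaining into position 1
...
Pass 523: last two elements, one swap
Maximum swaps = 524 - 1 = 523


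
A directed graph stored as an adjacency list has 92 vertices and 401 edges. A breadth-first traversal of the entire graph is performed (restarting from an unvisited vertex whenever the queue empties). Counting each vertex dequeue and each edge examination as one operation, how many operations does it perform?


A full BFS traversal dequeues each vertex once and examines each edge once.
Vertex visits: 92
Edge visits: 401
V + E = 92 + 401 = 493


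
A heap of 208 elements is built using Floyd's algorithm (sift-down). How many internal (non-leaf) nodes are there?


Leaf nodes occupy roughly half the array.
Sift-down is called for each internal node, starting from the last one.
Internal nodes = floor(n/2) = floor(208/2) = 104


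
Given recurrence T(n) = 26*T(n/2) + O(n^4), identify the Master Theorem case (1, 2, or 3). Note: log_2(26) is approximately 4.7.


Master Theorem parameters: a=26, b=2, c=4
log_b(a) = 4.7
Compare b^c with a: 2^4 = 16 < 26, so c < log_b(a).
Comparing c=4 vs log_b(a)=4.7:
4 < 4.7 => Case 1
Result: T(n) = O(n^(log_2 26)) ~ O(n^4.7)
Master Theorem case = 1


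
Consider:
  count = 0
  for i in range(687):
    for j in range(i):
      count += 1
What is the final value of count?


For each i, the inner loop runs i times:
  i=0: inner runs 0 times
  i=1: inner runs 1 time
  i=2: inner runs 2 times
  i=3: inner runs 3 times
  i=4: inner runs 4 times
  i=5: inner runs 5 times
  i=6: inner runs 6 times
  i=7: inner runs 7 times
  ...
Total = 0 + 1 + 2 + ... + 686 = 687*(687-1)/2 = 235641


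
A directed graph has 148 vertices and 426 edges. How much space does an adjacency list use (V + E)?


Adjacency list: one list head per vertex + one entry per edge
Vertex heads: 148
Edge entries: 426
Total = 148 + 426 = 574


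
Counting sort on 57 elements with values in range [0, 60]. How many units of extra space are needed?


Output array size: 57 (to store sorted result)
Count array size: 61 (one slot per possible value, range 0 to 60)
Total extra space = 57 + 61 = 118


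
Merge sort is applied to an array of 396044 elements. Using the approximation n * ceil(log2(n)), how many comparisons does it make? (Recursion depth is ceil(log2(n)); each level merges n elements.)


Merge sort divides the array into halves recursively.
Number of levels = ceil(log2(396044)) = 19
At each level, approximately n = 396044 comparisons are needed for merging.
Total comparisons ~ n * ceil(log2(n)) = 396044 * 19 = 7524836


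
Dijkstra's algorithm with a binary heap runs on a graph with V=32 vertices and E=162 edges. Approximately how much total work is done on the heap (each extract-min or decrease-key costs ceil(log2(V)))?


Dijkstra with a binary heap: each vertex is extracted once, each edge may relax once.
Each heap operation costs O(log V).
V + E = 32 + 162 = 194
ceil(log2(32)) = 5 (since 2^4 = 16 < 32 <= 32 = 2^5)
Total heap work = (V+E) * ceil(log2(V)) = 194 * 5 = 970


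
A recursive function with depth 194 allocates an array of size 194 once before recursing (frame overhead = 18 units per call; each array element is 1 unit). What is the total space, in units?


Array allocation: 194 units (allocated once)
Stack frames: 194 deep * 18 per frame = 3492 units
Total = 194 + 3492 = 3686


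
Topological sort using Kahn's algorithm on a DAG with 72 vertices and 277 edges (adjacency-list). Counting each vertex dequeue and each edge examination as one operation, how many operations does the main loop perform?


Kahn's algorithm:
  1. Compute in-degrees: O(V + E)
  2. Process queue: each vertex dequeued once (O(V))
     each edge examined once (O(E))
Total = V + E = 72 + 277 = 349


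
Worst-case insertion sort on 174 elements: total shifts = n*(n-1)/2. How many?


Sum of shifts = 1 + 2 + 3 + ... + 173
= 174 * 173 / 2
= 30102 / 2
= 15051


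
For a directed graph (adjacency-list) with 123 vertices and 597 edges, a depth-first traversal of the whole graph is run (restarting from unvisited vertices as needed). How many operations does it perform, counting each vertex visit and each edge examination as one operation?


A full DFS traversal visits each vertex once and examines each edge once.
V = 123
E = 597
Sum = 123 + 597 = 720


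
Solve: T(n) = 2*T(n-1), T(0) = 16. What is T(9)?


Unrolling:
T(9) = 2*T(8) = 2^2*T(7) = ... = 2^9*T(0)
= 2^9 * 16
= 512 * 16 = 8192


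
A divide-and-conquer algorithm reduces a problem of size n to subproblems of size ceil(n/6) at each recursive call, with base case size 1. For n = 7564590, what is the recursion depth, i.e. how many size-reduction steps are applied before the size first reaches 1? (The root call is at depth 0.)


Each step divides the size by 6 (rounding up); after k steps the size is ceil(n/6^k), which equals 1 exactly when 6^k >= n.
So the depth is the smallest k with 6^k >= 7564590, i.e. ceil(log_6(7564590)).
6^8 = 1679616 < 7564590 <= 10077696 = 6^9
Recursion depth = 9


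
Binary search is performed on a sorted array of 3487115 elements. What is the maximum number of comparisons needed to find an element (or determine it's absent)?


Binary search halves the search space each comparison:
  Step 1: search space = 3487115 -> 1743557
  Step 2: search space = 1743557 -> 871778
  Step 3: search space = 871778 -> 435889
  Step 4: search space = 435889 -> 217944
  Step 5: search space = 217944 -> 108972
  Step 6: search space = 108972 -> 54486
  Step 7: search space = 54486 -> 27243
  Step 8: search space = 27243 -> 13621
  Step 9: search space = 13621 -> 6810
  Step 10: search space = 6810 -> 3405
  Step 11: search space = 3405 -> 1702
  Step 12: search space = 1702 -> 851
  Step 13: search space = 851 -> 425
  Step 14: search space = 425 -> 212
  Step 15: search space = 212 -> 106
  Step 16: search space = 106 -> 53
  Step 17: search space = 53 -> 26
  Step 18: search space = 26 -> 13
  Step 19: search space = 13 -> 6
  Step 20: search space = 6 -> 3
  Step 21: search space = 3 -> 1
  Step 22: search space = 1 (final check)
Maximum comparisons = floor(log2(3487115)) + 1 = 21 + 1 = 22


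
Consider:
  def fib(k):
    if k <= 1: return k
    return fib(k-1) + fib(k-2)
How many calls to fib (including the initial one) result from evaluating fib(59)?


Let C(m) = total calls to evaluate fib(m). Then C(0)=C(1)=1, and
C(m) = 1 + C(m-1) + C(m-2) for m >= 2.
Build the table (each entry = 1 + previous two):
  C(0) = 1
  C(1) = 1
  C(2) = 1 + 1 + 1 = 3
  C(3) = 1 + 3 + 1 = 5
  C(4) = 1 + 5 + 3 = 9
  C(5) = 1 + 9 + 5 = 15
  C(6) = 1 + 15 + 9 = 25
  C(7) = 1 + 25 + 15 = 41
  C(8) = 1 + 41 + 25 = 67
  C(9) = 1 + 67 + 41 = 109
  C(10) = 1 + 109 + 67 = 177
  C(11) = 1 + 177 + 109 = 287
  C(12) = 1 + 287 + 177 = 465
  C(13) = 1 + 465 + 287 = 753
  C(14) = 1 + 753 + 465 = 1219
  C(15) = 1 + 1219 + 753 = 1973
  C(16) = 1 + 1973 + 1219 = 3193
  C(17) = 1 + 3193 + 1973 = 5167
  C(18) = 1 + 5167 + 3193 = 8361
  C(19) = 1 + 8361 + 5167 = 13529
  C(20) = 1 + 13529 + 8361 = 21891
  C(21) = 1 + 21891 + 13529 = 35421
  C(22) = 1 + 35421 + 21891 = 57313
  C(23) = 1 + 57313 + 35421 = 92735
  C(24) = 1 + 92735 + 57313 = 150049
  C(25) = 1 + 150049 + 92735 = 242785
  C(26) = 1 + 242785 + 150049 = 392835
  C(27) = 1 + 392835 + 242785 = 635621
  C(28) = 1 + 635621 + 392835 = 1028457
  C(29) = 1 + 1028457 + 635621 = 1664079
  C(30) = 1 + 1664079 + 1028457 = 2692537
  C(31) = 1 + 2692537 + 1664079 = 4356617
  C(32) = 1 + 4356617 + 2692537 = 7049155
  C(33) = 1 + 7049155 + 4356617 = 11405773
  C(34) = 1 + 11405773 + 7049155 = 18454929
  C(35) = 1 + 18454929 + 11405773 = 29860703
  C(36) = 1 + 29860703 + 18454929 = 48315633
  C(37) = 1 + 48315633 + 29860703 = 78176337
  C(38) = 1 + 78176337 + 48315633 = 126491971
  C(39) = 1 + 126491971 + 78176337 = 204668309
  C(40) = 1 + 204668309 + 126491971 = 331160281
  C(41) = 1 + 331160281 + 204668309 = 535828591
  C(42) = 1 + 535828591 + 331160281 = 866988873
  C(43) = 1 + 866988873 + 535828591 = 1402817465
  C(44) = 1 + 1402817465 + 866988873 = 2269806339
  C(45) = 1 + 2269806339 + 1402817465 = 3672623805
  C(46) = 1 + 3672623805 + 2269806339 = 5942430145
  C(47) = 1 + 5942430145 + 3672623805 = 9615053951
  C(48) = 1 + 9615053951 + 5942430145 = 15557484097
  C(49) = 1 + 15557484097 + 9615053951 = 25172538049
  C(50) = 1 + 25172538049 + 15557484097 = 40730022147
  C(51) = 1 + 40730022147 + 25172538049 = 65902560197
  C(52) = 1 + 65902560197 + 40730022147 = 106632582345
  C(53) = 1 + 106632582345 + 65902560197 = 172535142543
  C(54) = 1 + 172535142543 + 106632582345 = 279167724889
  C(55) = 1 + 279167724889 + 172535142543 = 451702867433
  C(56) = 1 + 451702867433 + 279167724889 = 730870592323
  C(57) = 1 + 730870592323 + 451702867433 = 1182573459757
  C(58) = 1 + 1182573459757 + 730870592323 = 1913444052081
  C(59) = 1 + 1913444052081 + 1182573459757 = 3096017511839
Total calls for fib(59) = 3096017511839


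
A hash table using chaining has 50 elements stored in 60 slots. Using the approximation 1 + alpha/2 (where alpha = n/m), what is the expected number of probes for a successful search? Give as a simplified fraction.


Load factor alpha = n/m = 50/60
Expected probes = 1 + alpha/2 = 1 + 50/(2*60)
= 1 + 50/120
= 120/120 + 50/120
= 170/120
Simplify: 17/12


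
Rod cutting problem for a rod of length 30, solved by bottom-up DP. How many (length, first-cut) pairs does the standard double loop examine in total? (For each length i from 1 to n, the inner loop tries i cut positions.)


For each subproblem length i = 1..30, the inner loop considers i possible first cuts.
Total = 1 + 2 + ... + 30
= 30*(30+1)/2
= 30*31/2 = 465


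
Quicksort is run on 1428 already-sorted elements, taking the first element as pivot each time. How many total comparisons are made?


Sum of comparisons per partition:
1427 + 1426 + ... + 1 + 0
= 1428 * (1428 - 1) / 2
= 1428 * 1427 / 2
= 1018878


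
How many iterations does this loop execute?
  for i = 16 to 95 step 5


The loop variable i takes values starting at 16 and increments by 5 each iteration.
Sequence: i = 16, 21, 26, 31, 36, 41, 46, 51, 56, ...
The upper bound 95 is inclusive, so the count is floor((last - first) / step) + 1:
floor((95 - 16) / 5) + 1 = floor(79/5) + 1 = 15 + 1 = 16


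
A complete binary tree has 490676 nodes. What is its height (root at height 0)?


In a complete binary tree, level k holds nodes 2^k .. 2^(k+1)-1 (1-indexed).
Height = floor(log2(n)) = floor(log2(490676)) = 18
Check: 2^18 = 262144 <= 490676 < 524288 = 2^19


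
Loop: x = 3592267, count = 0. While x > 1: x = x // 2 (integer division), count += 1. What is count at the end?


The variable x halves each step:
x = 3592267 -> 1796133 -> 898066 -> 449033 -> 224516 -> 112258 -> 56129 -> 28064 -> 14032 -> 7016 -> 3508 -> 1754 -> 877 -> 438 -> 219 -> 109 -> 54 -> 27 -> 13 -> 6 -> 3 -> 1
Number of halvings = floor(log2(3592267)) = 21


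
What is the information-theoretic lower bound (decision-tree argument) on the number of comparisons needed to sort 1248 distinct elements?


A binary decision tree of height h has at most 2^h leaves and needs at least n! of them, so h >= ceil(log2(n!)).
1248! is far too large to multiply out, so use Stirling's series:
  ln(n!) ~ n ln n - n + (1/2) ln(2 pi n) + 1/(12n)  (error below 1/(360 n^3), negligible here)
  ln(1248) = 7.1292975
  n ln n = 1248 * 7.1292975 = 8897.3633
  (1/2) ln(2 pi * 1248) = (1/2) ln(7841.4153) = 4.4836
  1/(12*1248) = 0.0001
  ln(1248!) ~ 8897.3633 - 1248 + 4.4836 + 0.0001 = 7653.8470
Convert to base 2: log2(1248!) = 7653.8470 / ln 2 = 7653.8470 / 0.69314718 = 11042.1671
ceil(11042.1671) = 11043


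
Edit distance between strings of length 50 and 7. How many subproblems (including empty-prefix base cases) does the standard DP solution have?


The table includes base cases (empty prefixes).
Rows: (m+1) = 51
Columns: (n+1) = 8
Total = 51 * 8 = 408


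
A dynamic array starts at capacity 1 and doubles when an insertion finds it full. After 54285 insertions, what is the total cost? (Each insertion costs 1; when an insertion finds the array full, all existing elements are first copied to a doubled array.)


Insertion cost: 54285 (one per element)
Resizes occur just before inserting elements 2, 3, 5, 9, ...
Elements copied at each resize: 1 + 2 + 4 + 8 + 16 + 32 + 64 + 128 + 256 + 512 + 1024 + 2048 + 4096 + 8192 + 16384 + 32768
Sum of copies = 65535 (geometric series: 2^k - 1)
Total = 54285 + 65535 = 119820
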